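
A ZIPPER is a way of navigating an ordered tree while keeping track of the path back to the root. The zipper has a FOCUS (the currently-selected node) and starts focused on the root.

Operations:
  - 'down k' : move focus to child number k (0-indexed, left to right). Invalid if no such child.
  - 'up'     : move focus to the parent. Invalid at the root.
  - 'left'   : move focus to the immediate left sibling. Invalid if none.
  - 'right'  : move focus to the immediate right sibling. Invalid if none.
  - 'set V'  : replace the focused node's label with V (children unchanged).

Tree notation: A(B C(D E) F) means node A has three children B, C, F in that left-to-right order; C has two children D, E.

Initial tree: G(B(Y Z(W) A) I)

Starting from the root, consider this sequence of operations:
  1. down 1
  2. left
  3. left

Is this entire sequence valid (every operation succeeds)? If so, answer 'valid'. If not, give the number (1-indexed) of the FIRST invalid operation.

Answer: 3

Derivation:
Step 1 (down 1): focus=I path=1 depth=1 children=[] left=['B'] right=[] parent=G
Step 2 (left): focus=B path=0 depth=1 children=['Y', 'Z', 'A'] left=[] right=['I'] parent=G
Step 3 (left): INVALID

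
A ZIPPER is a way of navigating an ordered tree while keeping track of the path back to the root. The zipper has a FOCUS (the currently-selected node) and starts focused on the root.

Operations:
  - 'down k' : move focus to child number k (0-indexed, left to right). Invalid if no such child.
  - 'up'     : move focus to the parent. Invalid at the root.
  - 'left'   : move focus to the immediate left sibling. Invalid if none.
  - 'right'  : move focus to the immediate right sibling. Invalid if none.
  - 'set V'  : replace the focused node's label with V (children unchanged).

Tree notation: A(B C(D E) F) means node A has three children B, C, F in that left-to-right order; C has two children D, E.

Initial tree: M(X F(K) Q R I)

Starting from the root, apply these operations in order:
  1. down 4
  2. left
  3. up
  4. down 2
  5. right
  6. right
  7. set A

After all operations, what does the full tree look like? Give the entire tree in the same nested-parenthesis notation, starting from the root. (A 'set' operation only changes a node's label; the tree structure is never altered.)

Step 1 (down 4): focus=I path=4 depth=1 children=[] left=['X', 'F', 'Q', 'R'] right=[] parent=M
Step 2 (left): focus=R path=3 depth=1 children=[] left=['X', 'F', 'Q'] right=['I'] parent=M
Step 3 (up): focus=M path=root depth=0 children=['X', 'F', 'Q', 'R', 'I'] (at root)
Step 4 (down 2): focus=Q path=2 depth=1 children=[] left=['X', 'F'] right=['R', 'I'] parent=M
Step 5 (right): focus=R path=3 depth=1 children=[] left=['X', 'F', 'Q'] right=['I'] parent=M
Step 6 (right): focus=I path=4 depth=1 children=[] left=['X', 'F', 'Q', 'R'] right=[] parent=M
Step 7 (set A): focus=A path=4 depth=1 children=[] left=['X', 'F', 'Q', 'R'] right=[] parent=M

Answer: M(X F(K) Q R A)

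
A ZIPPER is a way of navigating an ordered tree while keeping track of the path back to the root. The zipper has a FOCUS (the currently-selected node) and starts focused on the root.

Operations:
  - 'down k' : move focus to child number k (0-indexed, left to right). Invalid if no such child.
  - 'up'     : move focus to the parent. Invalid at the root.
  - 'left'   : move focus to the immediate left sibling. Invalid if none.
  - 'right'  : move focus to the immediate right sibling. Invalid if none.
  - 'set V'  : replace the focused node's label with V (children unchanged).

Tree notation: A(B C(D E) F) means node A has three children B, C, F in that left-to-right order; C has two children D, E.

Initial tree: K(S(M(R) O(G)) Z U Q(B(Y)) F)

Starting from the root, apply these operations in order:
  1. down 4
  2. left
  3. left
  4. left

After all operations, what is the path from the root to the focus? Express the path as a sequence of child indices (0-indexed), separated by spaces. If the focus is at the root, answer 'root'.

Step 1 (down 4): focus=F path=4 depth=1 children=[] left=['S', 'Z', 'U', 'Q'] right=[] parent=K
Step 2 (left): focus=Q path=3 depth=1 children=['B'] left=['S', 'Z', 'U'] right=['F'] parent=K
Step 3 (left): focus=U path=2 depth=1 children=[] left=['S', 'Z'] right=['Q', 'F'] parent=K
Step 4 (left): focus=Z path=1 depth=1 children=[] left=['S'] right=['U', 'Q', 'F'] parent=K

Answer: 1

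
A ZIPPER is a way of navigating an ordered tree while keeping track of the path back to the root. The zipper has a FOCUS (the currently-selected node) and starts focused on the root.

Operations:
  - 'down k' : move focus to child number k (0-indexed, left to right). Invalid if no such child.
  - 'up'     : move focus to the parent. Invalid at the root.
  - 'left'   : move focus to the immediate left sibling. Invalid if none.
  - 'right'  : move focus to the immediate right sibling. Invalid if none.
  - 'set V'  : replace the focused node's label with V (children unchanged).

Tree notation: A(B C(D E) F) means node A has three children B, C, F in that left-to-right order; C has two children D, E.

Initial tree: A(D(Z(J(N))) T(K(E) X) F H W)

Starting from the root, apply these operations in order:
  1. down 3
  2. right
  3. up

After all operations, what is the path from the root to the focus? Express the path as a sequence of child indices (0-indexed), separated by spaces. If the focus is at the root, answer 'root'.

Step 1 (down 3): focus=H path=3 depth=1 children=[] left=['D', 'T', 'F'] right=['W'] parent=A
Step 2 (right): focus=W path=4 depth=1 children=[] left=['D', 'T', 'F', 'H'] right=[] parent=A
Step 3 (up): focus=A path=root depth=0 children=['D', 'T', 'F', 'H', 'W'] (at root)

Answer: root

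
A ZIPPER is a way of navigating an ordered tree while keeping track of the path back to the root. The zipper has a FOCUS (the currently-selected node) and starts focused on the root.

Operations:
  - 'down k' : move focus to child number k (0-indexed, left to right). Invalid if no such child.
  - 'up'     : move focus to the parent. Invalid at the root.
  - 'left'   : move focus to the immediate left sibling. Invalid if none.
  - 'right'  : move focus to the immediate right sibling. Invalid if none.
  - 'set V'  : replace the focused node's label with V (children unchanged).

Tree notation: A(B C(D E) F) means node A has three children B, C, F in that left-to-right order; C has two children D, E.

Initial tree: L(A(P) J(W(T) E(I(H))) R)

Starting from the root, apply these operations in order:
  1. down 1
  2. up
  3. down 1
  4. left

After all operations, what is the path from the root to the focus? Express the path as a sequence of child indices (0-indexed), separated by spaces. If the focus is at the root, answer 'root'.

Step 1 (down 1): focus=J path=1 depth=1 children=['W', 'E'] left=['A'] right=['R'] parent=L
Step 2 (up): focus=L path=root depth=0 children=['A', 'J', 'R'] (at root)
Step 3 (down 1): focus=J path=1 depth=1 children=['W', 'E'] left=['A'] right=['R'] parent=L
Step 4 (left): focus=A path=0 depth=1 children=['P'] left=[] right=['J', 'R'] parent=L

Answer: 0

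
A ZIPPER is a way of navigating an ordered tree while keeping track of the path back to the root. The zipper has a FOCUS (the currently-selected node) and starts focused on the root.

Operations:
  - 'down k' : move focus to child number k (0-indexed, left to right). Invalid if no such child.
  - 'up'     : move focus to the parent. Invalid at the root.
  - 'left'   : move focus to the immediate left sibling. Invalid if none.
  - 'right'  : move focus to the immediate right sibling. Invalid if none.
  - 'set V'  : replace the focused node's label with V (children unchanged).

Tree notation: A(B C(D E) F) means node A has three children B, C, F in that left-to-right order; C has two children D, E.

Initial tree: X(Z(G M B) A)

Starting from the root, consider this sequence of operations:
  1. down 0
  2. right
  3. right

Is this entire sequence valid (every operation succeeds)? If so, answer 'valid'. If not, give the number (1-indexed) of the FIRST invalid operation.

Answer: 3

Derivation:
Step 1 (down 0): focus=Z path=0 depth=1 children=['G', 'M', 'B'] left=[] right=['A'] parent=X
Step 2 (right): focus=A path=1 depth=1 children=[] left=['Z'] right=[] parent=X
Step 3 (right): INVALID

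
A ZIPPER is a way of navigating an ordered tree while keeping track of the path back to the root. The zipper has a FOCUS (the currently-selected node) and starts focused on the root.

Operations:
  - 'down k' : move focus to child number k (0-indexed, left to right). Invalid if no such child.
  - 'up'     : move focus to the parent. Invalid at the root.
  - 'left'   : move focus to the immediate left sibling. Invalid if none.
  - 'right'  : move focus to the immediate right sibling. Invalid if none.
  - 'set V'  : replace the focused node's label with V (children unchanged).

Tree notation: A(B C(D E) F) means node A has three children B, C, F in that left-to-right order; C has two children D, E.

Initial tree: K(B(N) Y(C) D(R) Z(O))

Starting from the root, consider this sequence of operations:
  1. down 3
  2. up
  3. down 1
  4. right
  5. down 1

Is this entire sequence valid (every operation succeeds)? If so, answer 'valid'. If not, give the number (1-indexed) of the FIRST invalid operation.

Step 1 (down 3): focus=Z path=3 depth=1 children=['O'] left=['B', 'Y', 'D'] right=[] parent=K
Step 2 (up): focus=K path=root depth=0 children=['B', 'Y', 'D', 'Z'] (at root)
Step 3 (down 1): focus=Y path=1 depth=1 children=['C'] left=['B'] right=['D', 'Z'] parent=K
Step 4 (right): focus=D path=2 depth=1 children=['R'] left=['B', 'Y'] right=['Z'] parent=K
Step 5 (down 1): INVALID

Answer: 5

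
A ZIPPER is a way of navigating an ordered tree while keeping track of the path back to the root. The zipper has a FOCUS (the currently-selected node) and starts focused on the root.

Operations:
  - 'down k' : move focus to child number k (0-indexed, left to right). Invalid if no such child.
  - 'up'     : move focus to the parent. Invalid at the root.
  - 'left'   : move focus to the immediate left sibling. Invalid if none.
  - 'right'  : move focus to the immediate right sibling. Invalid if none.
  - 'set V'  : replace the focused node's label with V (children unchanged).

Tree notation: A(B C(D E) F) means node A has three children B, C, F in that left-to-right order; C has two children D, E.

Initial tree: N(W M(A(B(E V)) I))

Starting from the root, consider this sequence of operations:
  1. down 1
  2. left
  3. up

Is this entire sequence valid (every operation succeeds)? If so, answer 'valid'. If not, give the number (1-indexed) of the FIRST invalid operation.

Answer: valid

Derivation:
Step 1 (down 1): focus=M path=1 depth=1 children=['A', 'I'] left=['W'] right=[] parent=N
Step 2 (left): focus=W path=0 depth=1 children=[] left=[] right=['M'] parent=N
Step 3 (up): focus=N path=root depth=0 children=['W', 'M'] (at root)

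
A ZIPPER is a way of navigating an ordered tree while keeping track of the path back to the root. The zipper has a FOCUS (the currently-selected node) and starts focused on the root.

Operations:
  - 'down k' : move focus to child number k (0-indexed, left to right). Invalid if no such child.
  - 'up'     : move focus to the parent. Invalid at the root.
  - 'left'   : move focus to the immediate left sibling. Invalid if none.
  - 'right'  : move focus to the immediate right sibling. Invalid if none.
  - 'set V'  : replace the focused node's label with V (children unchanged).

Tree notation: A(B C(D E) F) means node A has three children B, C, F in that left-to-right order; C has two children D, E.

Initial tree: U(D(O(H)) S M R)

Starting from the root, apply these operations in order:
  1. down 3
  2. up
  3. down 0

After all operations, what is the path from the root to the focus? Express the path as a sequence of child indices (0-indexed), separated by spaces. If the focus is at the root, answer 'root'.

Answer: 0

Derivation:
Step 1 (down 3): focus=R path=3 depth=1 children=[] left=['D', 'S', 'M'] right=[] parent=U
Step 2 (up): focus=U path=root depth=0 children=['D', 'S', 'M', 'R'] (at root)
Step 3 (down 0): focus=D path=0 depth=1 children=['O'] left=[] right=['S', 'M', 'R'] parent=U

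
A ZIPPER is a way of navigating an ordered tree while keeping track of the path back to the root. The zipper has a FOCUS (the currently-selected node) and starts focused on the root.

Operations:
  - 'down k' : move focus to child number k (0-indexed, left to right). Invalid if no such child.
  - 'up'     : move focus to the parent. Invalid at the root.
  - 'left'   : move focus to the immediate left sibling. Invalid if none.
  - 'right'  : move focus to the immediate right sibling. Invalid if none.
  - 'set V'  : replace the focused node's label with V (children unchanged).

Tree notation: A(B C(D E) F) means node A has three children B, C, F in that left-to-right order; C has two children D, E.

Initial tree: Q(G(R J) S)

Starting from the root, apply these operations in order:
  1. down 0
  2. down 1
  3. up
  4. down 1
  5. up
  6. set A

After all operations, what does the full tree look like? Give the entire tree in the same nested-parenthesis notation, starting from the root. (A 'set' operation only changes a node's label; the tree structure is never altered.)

Step 1 (down 0): focus=G path=0 depth=1 children=['R', 'J'] left=[] right=['S'] parent=Q
Step 2 (down 1): focus=J path=0/1 depth=2 children=[] left=['R'] right=[] parent=G
Step 3 (up): focus=G path=0 depth=1 children=['R', 'J'] left=[] right=['S'] parent=Q
Step 4 (down 1): focus=J path=0/1 depth=2 children=[] left=['R'] right=[] parent=G
Step 5 (up): focus=G path=0 depth=1 children=['R', 'J'] left=[] right=['S'] parent=Q
Step 6 (set A): focus=A path=0 depth=1 children=['R', 'J'] left=[] right=['S'] parent=Q

Answer: Q(A(R J) S)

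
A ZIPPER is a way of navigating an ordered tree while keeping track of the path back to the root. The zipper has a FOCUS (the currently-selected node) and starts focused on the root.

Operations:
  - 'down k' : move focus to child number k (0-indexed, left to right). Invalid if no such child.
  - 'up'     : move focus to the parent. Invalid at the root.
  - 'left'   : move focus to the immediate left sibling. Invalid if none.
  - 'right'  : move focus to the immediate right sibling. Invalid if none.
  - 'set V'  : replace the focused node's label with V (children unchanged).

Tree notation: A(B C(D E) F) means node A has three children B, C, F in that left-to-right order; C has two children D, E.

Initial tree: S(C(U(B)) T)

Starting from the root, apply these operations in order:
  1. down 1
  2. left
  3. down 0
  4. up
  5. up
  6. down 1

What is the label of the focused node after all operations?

Step 1 (down 1): focus=T path=1 depth=1 children=[] left=['C'] right=[] parent=S
Step 2 (left): focus=C path=0 depth=1 children=['U'] left=[] right=['T'] parent=S
Step 3 (down 0): focus=U path=0/0 depth=2 children=['B'] left=[] right=[] parent=C
Step 4 (up): focus=C path=0 depth=1 children=['U'] left=[] right=['T'] parent=S
Step 5 (up): focus=S path=root depth=0 children=['C', 'T'] (at root)
Step 6 (down 1): focus=T path=1 depth=1 children=[] left=['C'] right=[] parent=S

Answer: T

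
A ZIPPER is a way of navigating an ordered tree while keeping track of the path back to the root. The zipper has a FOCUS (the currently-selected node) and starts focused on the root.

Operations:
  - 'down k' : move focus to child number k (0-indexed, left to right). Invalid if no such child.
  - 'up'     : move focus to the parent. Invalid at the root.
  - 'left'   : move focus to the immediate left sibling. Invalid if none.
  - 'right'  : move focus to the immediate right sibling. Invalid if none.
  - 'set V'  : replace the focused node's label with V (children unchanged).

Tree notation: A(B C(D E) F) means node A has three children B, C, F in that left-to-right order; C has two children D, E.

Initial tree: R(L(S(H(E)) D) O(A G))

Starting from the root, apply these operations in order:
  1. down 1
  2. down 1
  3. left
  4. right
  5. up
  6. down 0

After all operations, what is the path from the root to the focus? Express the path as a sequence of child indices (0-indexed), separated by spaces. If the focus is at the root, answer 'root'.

Step 1 (down 1): focus=O path=1 depth=1 children=['A', 'G'] left=['L'] right=[] parent=R
Step 2 (down 1): focus=G path=1/1 depth=2 children=[] left=['A'] right=[] parent=O
Step 3 (left): focus=A path=1/0 depth=2 children=[] left=[] right=['G'] parent=O
Step 4 (right): focus=G path=1/1 depth=2 children=[] left=['A'] right=[] parent=O
Step 5 (up): focus=O path=1 depth=1 children=['A', 'G'] left=['L'] right=[] parent=R
Step 6 (down 0): focus=A path=1/0 depth=2 children=[] left=[] right=['G'] parent=O

Answer: 1 0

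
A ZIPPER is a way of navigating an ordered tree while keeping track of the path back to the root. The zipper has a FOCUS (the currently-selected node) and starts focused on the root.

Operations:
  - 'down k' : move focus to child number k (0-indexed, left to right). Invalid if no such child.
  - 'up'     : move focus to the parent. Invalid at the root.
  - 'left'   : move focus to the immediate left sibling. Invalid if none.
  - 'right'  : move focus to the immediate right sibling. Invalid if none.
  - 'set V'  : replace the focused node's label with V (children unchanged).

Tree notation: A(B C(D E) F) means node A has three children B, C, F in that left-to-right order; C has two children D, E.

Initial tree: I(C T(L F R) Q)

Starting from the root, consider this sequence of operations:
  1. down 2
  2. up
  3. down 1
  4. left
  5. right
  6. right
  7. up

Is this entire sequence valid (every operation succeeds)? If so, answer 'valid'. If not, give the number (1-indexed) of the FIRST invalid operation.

Step 1 (down 2): focus=Q path=2 depth=1 children=[] left=['C', 'T'] right=[] parent=I
Step 2 (up): focus=I path=root depth=0 children=['C', 'T', 'Q'] (at root)
Step 3 (down 1): focus=T path=1 depth=1 children=['L', 'F', 'R'] left=['C'] right=['Q'] parent=I
Step 4 (left): focus=C path=0 depth=1 children=[] left=[] right=['T', 'Q'] parent=I
Step 5 (right): focus=T path=1 depth=1 children=['L', 'F', 'R'] left=['C'] right=['Q'] parent=I
Step 6 (right): focus=Q path=2 depth=1 children=[] left=['C', 'T'] right=[] parent=I
Step 7 (up): focus=I path=root depth=0 children=['C', 'T', 'Q'] (at root)

Answer: valid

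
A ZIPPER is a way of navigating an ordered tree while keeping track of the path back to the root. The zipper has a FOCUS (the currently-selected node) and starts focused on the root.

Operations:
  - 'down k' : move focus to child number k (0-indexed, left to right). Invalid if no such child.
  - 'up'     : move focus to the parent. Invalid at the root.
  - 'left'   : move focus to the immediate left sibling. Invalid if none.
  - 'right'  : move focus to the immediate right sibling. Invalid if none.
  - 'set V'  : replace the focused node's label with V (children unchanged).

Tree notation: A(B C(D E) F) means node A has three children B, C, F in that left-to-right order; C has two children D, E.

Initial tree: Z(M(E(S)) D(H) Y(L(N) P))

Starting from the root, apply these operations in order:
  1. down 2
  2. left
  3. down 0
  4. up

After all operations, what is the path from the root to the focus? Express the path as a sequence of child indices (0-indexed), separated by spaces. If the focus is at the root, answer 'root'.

Answer: 1

Derivation:
Step 1 (down 2): focus=Y path=2 depth=1 children=['L', 'P'] left=['M', 'D'] right=[] parent=Z
Step 2 (left): focus=D path=1 depth=1 children=['H'] left=['M'] right=['Y'] parent=Z
Step 3 (down 0): focus=H path=1/0 depth=2 children=[] left=[] right=[] parent=D
Step 4 (up): focus=D path=1 depth=1 children=['H'] left=['M'] right=['Y'] parent=Z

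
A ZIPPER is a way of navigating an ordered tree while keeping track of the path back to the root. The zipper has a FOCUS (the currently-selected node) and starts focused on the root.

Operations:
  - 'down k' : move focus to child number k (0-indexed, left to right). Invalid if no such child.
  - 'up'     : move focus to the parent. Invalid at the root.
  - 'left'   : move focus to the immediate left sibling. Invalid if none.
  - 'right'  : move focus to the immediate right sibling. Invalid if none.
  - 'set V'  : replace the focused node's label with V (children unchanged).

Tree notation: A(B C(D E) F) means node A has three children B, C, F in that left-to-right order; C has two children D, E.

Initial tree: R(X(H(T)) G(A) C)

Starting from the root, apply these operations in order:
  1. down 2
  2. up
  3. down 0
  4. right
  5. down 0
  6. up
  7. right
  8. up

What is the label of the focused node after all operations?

Answer: R

Derivation:
Step 1 (down 2): focus=C path=2 depth=1 children=[] left=['X', 'G'] right=[] parent=R
Step 2 (up): focus=R path=root depth=0 children=['X', 'G', 'C'] (at root)
Step 3 (down 0): focus=X path=0 depth=1 children=['H'] left=[] right=['G', 'C'] parent=R
Step 4 (right): focus=G path=1 depth=1 children=['A'] left=['X'] right=['C'] parent=R
Step 5 (down 0): focus=A path=1/0 depth=2 children=[] left=[] right=[] parent=G
Step 6 (up): focus=G path=1 depth=1 children=['A'] left=['X'] right=['C'] parent=R
Step 7 (right): focus=C path=2 depth=1 children=[] left=['X', 'G'] right=[] parent=R
Step 8 (up): focus=R path=root depth=0 children=['X', 'G', 'C'] (at root)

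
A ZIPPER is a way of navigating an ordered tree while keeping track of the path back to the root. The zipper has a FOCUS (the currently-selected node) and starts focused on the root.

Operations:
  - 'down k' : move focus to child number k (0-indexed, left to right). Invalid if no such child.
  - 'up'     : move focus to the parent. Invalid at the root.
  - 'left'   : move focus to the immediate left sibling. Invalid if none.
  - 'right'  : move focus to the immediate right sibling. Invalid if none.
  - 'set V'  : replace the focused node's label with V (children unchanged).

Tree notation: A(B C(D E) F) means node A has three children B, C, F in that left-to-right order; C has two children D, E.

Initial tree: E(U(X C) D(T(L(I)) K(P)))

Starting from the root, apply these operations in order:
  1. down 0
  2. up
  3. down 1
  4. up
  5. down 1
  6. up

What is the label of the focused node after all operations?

Step 1 (down 0): focus=U path=0 depth=1 children=['X', 'C'] left=[] right=['D'] parent=E
Step 2 (up): focus=E path=root depth=0 children=['U', 'D'] (at root)
Step 3 (down 1): focus=D path=1 depth=1 children=['T', 'K'] left=['U'] right=[] parent=E
Step 4 (up): focus=E path=root depth=0 children=['U', 'D'] (at root)
Step 5 (down 1): focus=D path=1 depth=1 children=['T', 'K'] left=['U'] right=[] parent=E
Step 6 (up): focus=E path=root depth=0 children=['U', 'D'] (at root)

Answer: E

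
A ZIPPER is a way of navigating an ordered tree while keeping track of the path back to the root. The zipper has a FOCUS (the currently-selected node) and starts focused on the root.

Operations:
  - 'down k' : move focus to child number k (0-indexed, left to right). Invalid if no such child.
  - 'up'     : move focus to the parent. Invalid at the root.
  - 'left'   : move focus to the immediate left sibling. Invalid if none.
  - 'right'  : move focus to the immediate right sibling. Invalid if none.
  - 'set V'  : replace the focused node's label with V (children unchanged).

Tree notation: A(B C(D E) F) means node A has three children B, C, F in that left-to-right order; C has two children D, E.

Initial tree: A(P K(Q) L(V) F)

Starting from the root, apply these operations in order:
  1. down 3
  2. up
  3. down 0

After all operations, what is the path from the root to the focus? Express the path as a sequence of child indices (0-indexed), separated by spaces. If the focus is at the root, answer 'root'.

Step 1 (down 3): focus=F path=3 depth=1 children=[] left=['P', 'K', 'L'] right=[] parent=A
Step 2 (up): focus=A path=root depth=0 children=['P', 'K', 'L', 'F'] (at root)
Step 3 (down 0): focus=P path=0 depth=1 children=[] left=[] right=['K', 'L', 'F'] parent=A

Answer: 0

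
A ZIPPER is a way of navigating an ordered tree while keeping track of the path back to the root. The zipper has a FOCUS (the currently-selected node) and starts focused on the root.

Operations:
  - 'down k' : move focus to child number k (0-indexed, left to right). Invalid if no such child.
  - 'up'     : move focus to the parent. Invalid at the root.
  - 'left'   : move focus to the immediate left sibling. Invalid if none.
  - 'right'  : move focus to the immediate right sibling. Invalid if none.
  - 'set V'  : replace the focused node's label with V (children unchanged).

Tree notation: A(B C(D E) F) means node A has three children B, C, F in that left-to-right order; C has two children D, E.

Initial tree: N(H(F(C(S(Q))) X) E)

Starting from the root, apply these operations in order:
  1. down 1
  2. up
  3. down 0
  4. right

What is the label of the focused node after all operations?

Step 1 (down 1): focus=E path=1 depth=1 children=[] left=['H'] right=[] parent=N
Step 2 (up): focus=N path=root depth=0 children=['H', 'E'] (at root)
Step 3 (down 0): focus=H path=0 depth=1 children=['F', 'X'] left=[] right=['E'] parent=N
Step 4 (right): focus=E path=1 depth=1 children=[] left=['H'] right=[] parent=N

Answer: E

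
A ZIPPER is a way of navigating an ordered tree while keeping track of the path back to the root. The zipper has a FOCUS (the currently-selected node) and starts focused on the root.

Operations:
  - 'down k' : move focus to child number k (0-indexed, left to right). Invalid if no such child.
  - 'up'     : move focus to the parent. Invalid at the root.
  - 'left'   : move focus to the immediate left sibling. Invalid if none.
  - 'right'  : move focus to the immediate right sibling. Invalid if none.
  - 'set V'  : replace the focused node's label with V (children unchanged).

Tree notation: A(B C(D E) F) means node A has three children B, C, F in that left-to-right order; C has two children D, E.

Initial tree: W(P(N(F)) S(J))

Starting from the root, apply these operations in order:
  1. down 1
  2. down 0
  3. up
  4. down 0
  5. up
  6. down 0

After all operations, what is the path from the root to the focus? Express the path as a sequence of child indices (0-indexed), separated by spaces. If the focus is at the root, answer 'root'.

Answer: 1 0

Derivation:
Step 1 (down 1): focus=S path=1 depth=1 children=['J'] left=['P'] right=[] parent=W
Step 2 (down 0): focus=J path=1/0 depth=2 children=[] left=[] right=[] parent=S
Step 3 (up): focus=S path=1 depth=1 children=['J'] left=['P'] right=[] parent=W
Step 4 (down 0): focus=J path=1/0 depth=2 children=[] left=[] right=[] parent=S
Step 5 (up): focus=S path=1 depth=1 children=['J'] left=['P'] right=[] parent=W
Step 6 (down 0): focus=J path=1/0 depth=2 children=[] left=[] right=[] parent=S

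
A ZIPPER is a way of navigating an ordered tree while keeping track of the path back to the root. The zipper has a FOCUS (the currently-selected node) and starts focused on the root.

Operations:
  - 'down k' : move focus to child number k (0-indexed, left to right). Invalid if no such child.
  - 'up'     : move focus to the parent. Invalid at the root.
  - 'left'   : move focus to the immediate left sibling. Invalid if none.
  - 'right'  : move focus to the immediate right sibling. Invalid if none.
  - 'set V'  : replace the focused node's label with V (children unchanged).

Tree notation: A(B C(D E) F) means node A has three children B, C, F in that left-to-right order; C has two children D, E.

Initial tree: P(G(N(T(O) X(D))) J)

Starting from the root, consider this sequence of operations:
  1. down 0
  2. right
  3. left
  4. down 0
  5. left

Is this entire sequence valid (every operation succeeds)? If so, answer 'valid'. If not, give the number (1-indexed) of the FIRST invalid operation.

Step 1 (down 0): focus=G path=0 depth=1 children=['N'] left=[] right=['J'] parent=P
Step 2 (right): focus=J path=1 depth=1 children=[] left=['G'] right=[] parent=P
Step 3 (left): focus=G path=0 depth=1 children=['N'] left=[] right=['J'] parent=P
Step 4 (down 0): focus=N path=0/0 depth=2 children=['T', 'X'] left=[] right=[] parent=G
Step 5 (left): INVALID

Answer: 5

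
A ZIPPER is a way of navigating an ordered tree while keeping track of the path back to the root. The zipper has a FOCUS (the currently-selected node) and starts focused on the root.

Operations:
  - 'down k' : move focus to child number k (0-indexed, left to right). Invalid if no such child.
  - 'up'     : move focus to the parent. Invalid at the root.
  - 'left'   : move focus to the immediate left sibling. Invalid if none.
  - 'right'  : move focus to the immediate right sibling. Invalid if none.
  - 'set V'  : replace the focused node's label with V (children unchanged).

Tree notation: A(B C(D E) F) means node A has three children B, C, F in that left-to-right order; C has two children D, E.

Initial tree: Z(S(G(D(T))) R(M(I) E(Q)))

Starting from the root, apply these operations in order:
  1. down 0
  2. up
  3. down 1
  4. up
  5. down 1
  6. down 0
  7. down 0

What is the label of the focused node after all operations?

Step 1 (down 0): focus=S path=0 depth=1 children=['G'] left=[] right=['R'] parent=Z
Step 2 (up): focus=Z path=root depth=0 children=['S', 'R'] (at root)
Step 3 (down 1): focus=R path=1 depth=1 children=['M', 'E'] left=['S'] right=[] parent=Z
Step 4 (up): focus=Z path=root depth=0 children=['S', 'R'] (at root)
Step 5 (down 1): focus=R path=1 depth=1 children=['M', 'E'] left=['S'] right=[] parent=Z
Step 6 (down 0): focus=M path=1/0 depth=2 children=['I'] left=[] right=['E'] parent=R
Step 7 (down 0): focus=I path=1/0/0 depth=3 children=[] left=[] right=[] parent=M

Answer: I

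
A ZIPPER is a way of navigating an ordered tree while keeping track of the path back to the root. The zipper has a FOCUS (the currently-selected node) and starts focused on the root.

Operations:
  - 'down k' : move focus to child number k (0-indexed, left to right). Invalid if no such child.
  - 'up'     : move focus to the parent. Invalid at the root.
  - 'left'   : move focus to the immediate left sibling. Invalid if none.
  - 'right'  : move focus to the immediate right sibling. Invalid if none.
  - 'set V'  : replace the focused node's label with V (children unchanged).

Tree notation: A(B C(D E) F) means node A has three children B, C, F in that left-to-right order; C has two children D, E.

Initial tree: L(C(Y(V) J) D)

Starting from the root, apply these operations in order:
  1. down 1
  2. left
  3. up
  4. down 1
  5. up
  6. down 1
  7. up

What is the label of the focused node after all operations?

Answer: L

Derivation:
Step 1 (down 1): focus=D path=1 depth=1 children=[] left=['C'] right=[] parent=L
Step 2 (left): focus=C path=0 depth=1 children=['Y', 'J'] left=[] right=['D'] parent=L
Step 3 (up): focus=L path=root depth=0 children=['C', 'D'] (at root)
Step 4 (down 1): focus=D path=1 depth=1 children=[] left=['C'] right=[] parent=L
Step 5 (up): focus=L path=root depth=0 children=['C', 'D'] (at root)
Step 6 (down 1): focus=D path=1 depth=1 children=[] left=['C'] right=[] parent=L
Step 7 (up): focus=L path=root depth=0 children=['C', 'D'] (at root)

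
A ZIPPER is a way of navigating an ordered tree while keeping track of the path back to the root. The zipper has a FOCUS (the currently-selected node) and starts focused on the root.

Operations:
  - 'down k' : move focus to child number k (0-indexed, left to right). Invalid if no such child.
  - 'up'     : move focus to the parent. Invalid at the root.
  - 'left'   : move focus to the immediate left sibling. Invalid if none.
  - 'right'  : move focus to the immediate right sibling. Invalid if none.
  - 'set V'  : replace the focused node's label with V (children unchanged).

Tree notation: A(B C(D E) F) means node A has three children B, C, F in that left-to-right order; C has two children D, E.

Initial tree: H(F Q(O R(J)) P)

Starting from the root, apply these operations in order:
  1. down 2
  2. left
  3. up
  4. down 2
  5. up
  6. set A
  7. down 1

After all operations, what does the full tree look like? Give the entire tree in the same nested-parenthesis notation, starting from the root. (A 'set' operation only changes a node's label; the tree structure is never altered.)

Step 1 (down 2): focus=P path=2 depth=1 children=[] left=['F', 'Q'] right=[] parent=H
Step 2 (left): focus=Q path=1 depth=1 children=['O', 'R'] left=['F'] right=['P'] parent=H
Step 3 (up): focus=H path=root depth=0 children=['F', 'Q', 'P'] (at root)
Step 4 (down 2): focus=P path=2 depth=1 children=[] left=['F', 'Q'] right=[] parent=H
Step 5 (up): focus=H path=root depth=0 children=['F', 'Q', 'P'] (at root)
Step 6 (set A): focus=A path=root depth=0 children=['F', 'Q', 'P'] (at root)
Step 7 (down 1): focus=Q path=1 depth=1 children=['O', 'R'] left=['F'] right=['P'] parent=A

Answer: A(F Q(O R(J)) P)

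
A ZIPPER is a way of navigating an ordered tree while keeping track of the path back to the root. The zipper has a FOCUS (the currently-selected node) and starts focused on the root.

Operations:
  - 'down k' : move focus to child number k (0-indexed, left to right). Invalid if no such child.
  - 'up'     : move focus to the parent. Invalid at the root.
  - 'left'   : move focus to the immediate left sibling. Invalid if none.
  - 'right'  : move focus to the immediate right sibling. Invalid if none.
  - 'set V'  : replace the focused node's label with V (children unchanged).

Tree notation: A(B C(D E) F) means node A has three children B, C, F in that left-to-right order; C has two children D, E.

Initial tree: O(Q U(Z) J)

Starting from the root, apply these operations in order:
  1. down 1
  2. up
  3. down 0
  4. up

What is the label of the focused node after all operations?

Answer: O

Derivation:
Step 1 (down 1): focus=U path=1 depth=1 children=['Z'] left=['Q'] right=['J'] parent=O
Step 2 (up): focus=O path=root depth=0 children=['Q', 'U', 'J'] (at root)
Step 3 (down 0): focus=Q path=0 depth=1 children=[] left=[] right=['U', 'J'] parent=O
Step 4 (up): focus=O path=root depth=0 children=['Q', 'U', 'J'] (at root)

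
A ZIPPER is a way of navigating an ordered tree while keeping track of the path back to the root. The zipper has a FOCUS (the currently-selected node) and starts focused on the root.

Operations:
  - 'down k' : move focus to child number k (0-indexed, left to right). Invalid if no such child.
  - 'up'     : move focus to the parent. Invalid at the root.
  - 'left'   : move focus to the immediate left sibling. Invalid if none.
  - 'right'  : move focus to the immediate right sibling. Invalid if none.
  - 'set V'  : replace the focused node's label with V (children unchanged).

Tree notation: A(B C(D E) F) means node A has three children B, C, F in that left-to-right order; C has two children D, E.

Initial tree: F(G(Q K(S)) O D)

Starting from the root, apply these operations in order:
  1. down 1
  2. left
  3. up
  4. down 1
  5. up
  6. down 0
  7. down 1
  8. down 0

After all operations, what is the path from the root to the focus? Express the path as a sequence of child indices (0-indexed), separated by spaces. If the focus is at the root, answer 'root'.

Step 1 (down 1): focus=O path=1 depth=1 children=[] left=['G'] right=['D'] parent=F
Step 2 (left): focus=G path=0 depth=1 children=['Q', 'K'] left=[] right=['O', 'D'] parent=F
Step 3 (up): focus=F path=root depth=0 children=['G', 'O', 'D'] (at root)
Step 4 (down 1): focus=O path=1 depth=1 children=[] left=['G'] right=['D'] parent=F
Step 5 (up): focus=F path=root depth=0 children=['G', 'O', 'D'] (at root)
Step 6 (down 0): focus=G path=0 depth=1 children=['Q', 'K'] left=[] right=['O', 'D'] parent=F
Step 7 (down 1): focus=K path=0/1 depth=2 children=['S'] left=['Q'] right=[] parent=G
Step 8 (down 0): focus=S path=0/1/0 depth=3 children=[] left=[] right=[] parent=K

Answer: 0 1 0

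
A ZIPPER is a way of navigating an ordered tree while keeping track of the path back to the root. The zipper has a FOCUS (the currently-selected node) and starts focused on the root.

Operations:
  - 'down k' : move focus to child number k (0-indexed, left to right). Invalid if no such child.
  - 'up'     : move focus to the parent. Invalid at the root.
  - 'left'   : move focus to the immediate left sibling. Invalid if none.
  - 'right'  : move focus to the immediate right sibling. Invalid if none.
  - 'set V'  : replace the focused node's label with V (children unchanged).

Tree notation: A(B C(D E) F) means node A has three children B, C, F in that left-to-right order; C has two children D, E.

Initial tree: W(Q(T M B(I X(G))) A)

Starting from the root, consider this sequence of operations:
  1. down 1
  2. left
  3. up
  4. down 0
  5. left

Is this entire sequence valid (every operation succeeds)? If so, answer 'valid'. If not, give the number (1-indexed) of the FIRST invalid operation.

Answer: 5

Derivation:
Step 1 (down 1): focus=A path=1 depth=1 children=[] left=['Q'] right=[] parent=W
Step 2 (left): focus=Q path=0 depth=1 children=['T', 'M', 'B'] left=[] right=['A'] parent=W
Step 3 (up): focus=W path=root depth=0 children=['Q', 'A'] (at root)
Step 4 (down 0): focus=Q path=0 depth=1 children=['T', 'M', 'B'] left=[] right=['A'] parent=W
Step 5 (left): INVALID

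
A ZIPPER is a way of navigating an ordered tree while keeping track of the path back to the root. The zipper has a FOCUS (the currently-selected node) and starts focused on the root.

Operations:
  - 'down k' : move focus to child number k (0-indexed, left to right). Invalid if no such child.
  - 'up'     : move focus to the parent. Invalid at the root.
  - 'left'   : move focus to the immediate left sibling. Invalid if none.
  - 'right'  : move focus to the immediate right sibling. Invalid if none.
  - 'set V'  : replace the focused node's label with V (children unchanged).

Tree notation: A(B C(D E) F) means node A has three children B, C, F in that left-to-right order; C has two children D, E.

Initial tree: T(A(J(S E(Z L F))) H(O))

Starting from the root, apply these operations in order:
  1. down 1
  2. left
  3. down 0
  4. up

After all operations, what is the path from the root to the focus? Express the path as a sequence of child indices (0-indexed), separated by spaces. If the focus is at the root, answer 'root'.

Answer: 0

Derivation:
Step 1 (down 1): focus=H path=1 depth=1 children=['O'] left=['A'] right=[] parent=T
Step 2 (left): focus=A path=0 depth=1 children=['J'] left=[] right=['H'] parent=T
Step 3 (down 0): focus=J path=0/0 depth=2 children=['S', 'E'] left=[] right=[] parent=A
Step 4 (up): focus=A path=0 depth=1 children=['J'] left=[] right=['H'] parent=T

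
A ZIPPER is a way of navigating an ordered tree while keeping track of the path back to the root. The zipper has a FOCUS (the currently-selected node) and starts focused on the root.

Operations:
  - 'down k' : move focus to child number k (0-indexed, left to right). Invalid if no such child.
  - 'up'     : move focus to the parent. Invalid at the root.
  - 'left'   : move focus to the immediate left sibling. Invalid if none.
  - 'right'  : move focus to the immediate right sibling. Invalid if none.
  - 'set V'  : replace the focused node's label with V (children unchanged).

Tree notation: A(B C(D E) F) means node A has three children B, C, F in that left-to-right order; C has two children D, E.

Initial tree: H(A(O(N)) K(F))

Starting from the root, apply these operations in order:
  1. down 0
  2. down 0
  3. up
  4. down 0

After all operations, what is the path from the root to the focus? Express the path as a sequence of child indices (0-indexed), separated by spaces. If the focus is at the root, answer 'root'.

Step 1 (down 0): focus=A path=0 depth=1 children=['O'] left=[] right=['K'] parent=H
Step 2 (down 0): focus=O path=0/0 depth=2 children=['N'] left=[] right=[] parent=A
Step 3 (up): focus=A path=0 depth=1 children=['O'] left=[] right=['K'] parent=H
Step 4 (down 0): focus=O path=0/0 depth=2 children=['N'] left=[] right=[] parent=A

Answer: 0 0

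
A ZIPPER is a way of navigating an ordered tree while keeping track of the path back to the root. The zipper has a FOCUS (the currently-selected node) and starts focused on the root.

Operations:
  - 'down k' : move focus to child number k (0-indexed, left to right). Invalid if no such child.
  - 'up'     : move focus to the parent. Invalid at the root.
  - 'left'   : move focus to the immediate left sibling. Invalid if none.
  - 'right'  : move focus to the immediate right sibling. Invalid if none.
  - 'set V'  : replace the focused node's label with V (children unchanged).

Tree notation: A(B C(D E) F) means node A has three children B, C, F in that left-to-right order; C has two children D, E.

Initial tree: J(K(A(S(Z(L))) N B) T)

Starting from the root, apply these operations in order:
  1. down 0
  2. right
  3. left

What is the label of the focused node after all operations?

Answer: K

Derivation:
Step 1 (down 0): focus=K path=0 depth=1 children=['A', 'N', 'B'] left=[] right=['T'] parent=J
Step 2 (right): focus=T path=1 depth=1 children=[] left=['K'] right=[] parent=J
Step 3 (left): focus=K path=0 depth=1 children=['A', 'N', 'B'] left=[] right=['T'] parent=J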